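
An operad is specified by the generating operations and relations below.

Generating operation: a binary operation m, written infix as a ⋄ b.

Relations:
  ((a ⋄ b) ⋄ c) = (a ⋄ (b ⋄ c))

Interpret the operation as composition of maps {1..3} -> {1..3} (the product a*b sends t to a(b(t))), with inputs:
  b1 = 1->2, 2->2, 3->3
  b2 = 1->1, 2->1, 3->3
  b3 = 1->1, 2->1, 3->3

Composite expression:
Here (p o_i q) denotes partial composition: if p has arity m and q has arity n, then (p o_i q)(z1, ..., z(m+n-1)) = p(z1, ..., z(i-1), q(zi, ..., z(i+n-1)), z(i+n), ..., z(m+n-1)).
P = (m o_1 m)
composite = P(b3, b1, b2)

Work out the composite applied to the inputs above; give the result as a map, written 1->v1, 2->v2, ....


(b3 ⋄ b1) = 1->1, 2->1, 3->3
((b3 ⋄ b1) ⋄ b2) = 1->1, 2->1, 3->3

1->1, 2->1, 3->3


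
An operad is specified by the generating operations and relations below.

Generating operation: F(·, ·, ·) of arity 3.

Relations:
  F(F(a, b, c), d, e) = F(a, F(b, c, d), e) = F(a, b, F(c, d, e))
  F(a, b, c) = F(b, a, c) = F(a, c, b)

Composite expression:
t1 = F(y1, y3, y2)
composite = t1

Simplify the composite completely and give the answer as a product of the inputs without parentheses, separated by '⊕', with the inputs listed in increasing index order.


y1 ⊕ y2 ⊕ y3

With F associative and commutative, the y-input set is all that matters.
F(y1, y3, y2) collapses to y1 ⊕ y3 ⊕ y2
commutativity sorts the factors: y1 ⊕ y2 ⊕ y3


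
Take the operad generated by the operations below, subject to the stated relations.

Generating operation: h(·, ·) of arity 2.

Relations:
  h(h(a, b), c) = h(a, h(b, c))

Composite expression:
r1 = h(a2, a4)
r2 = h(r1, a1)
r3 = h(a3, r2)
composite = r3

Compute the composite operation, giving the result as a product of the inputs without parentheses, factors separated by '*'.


a3 * a2 * a4 * a1


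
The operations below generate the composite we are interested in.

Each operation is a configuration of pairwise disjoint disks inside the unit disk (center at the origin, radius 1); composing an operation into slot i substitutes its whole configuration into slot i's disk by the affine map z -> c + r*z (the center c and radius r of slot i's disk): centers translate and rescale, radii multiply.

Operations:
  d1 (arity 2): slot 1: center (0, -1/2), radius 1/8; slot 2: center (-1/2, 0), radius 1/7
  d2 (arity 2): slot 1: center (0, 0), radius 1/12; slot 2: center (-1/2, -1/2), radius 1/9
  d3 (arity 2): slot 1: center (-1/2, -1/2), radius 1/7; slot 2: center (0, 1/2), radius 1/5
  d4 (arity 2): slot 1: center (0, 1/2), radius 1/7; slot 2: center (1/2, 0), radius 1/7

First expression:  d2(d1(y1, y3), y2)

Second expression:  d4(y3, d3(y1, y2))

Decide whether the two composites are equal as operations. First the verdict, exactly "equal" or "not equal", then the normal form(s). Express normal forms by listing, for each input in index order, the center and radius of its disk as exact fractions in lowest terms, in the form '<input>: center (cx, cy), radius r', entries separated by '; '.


not equal; the first gives y1: center (0, -1/24), radius 1/96; y2: center (-1/2, -1/2), radius 1/9; y3: center (-1/24, 0), radius 1/84 and the second y1: center (3/7, -1/14), radius 1/49; y2: center (1/2, 1/14), radius 1/35; y3: center (0, 1/2), radius 1/7

Normal form of the first expression: y1: center (0, -1/24), radius 1/96; y2: center (-1/2, -1/2), radius 1/9; y3: center (-1/24, 0), radius 1/84
Normal form of the second expression: y1: center (3/7, -1/14), radius 1/49; y2: center (1/2, 1/14), radius 1/35; y3: center (0, 1/2), radius 1/7
The forms do not match — not equal.


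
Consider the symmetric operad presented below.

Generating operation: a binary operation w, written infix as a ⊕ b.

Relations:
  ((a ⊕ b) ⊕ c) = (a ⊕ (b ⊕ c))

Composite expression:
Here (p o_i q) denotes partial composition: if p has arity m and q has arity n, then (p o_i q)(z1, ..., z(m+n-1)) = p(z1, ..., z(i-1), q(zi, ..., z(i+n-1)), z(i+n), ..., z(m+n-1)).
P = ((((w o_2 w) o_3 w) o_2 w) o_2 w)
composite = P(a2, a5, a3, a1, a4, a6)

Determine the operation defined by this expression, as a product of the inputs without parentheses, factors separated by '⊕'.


a2 ⊕ a5 ⊕ a3 ⊕ a1 ⊕ a4 ⊕ a6

The w-tree's shape is irrelevant; the a-reading-order decides.
(a5 ⊕ a3) collapses to a5 ⊕ a3
((a5 ⊕ a3) ⊕ a1) collapses to a5 ⊕ a3 ⊕ a1
(a4 ⊕ a6) collapses to a4 ⊕ a6
(((a5 ⊕ a3) ⊕ a1) ⊕ (a4 ⊕ a6)) collapses to a5 ⊕ a3 ⊕ a1 ⊕ a4 ⊕ a6
(a2 ⊕ (((a5 ⊕ a3) ⊕ a1) ⊕ (a4 ⊕ a6))) collapses to a2 ⊕ a5 ⊕ a3 ⊕ a1 ⊕ a4 ⊕ a6


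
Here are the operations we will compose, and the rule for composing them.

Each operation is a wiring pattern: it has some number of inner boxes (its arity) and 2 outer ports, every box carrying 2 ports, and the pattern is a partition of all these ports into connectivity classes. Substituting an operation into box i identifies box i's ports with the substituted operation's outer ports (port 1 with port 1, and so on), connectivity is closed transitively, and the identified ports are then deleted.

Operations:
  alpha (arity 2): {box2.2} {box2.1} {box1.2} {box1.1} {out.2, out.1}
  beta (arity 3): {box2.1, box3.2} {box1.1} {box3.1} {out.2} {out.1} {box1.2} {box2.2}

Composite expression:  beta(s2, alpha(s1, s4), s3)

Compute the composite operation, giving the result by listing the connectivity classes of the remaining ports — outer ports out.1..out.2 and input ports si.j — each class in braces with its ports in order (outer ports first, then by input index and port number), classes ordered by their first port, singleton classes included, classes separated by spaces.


{out.1} {out.2} {s1.1} {s1.2} {s2.1} {s2.2} {s3.1} {s3.2} {s4.1} {s4.2}

After gluing at beta, chains via deleted ports link the s-ports.
the subtree at alpha composes to {out.1, out.2} {s1.1} {s1.2} {s4.1} {s4.2} on (s1, s4); out.j = own outer ports
the subtree at beta composes to {out.1} {out.2} {s1.1} {s1.2} {s2.1} {s2.2} {s3.1} {s3.2} {s4.1} {s4.2} on (s2, s1, s4, s3); out.j = own outer ports


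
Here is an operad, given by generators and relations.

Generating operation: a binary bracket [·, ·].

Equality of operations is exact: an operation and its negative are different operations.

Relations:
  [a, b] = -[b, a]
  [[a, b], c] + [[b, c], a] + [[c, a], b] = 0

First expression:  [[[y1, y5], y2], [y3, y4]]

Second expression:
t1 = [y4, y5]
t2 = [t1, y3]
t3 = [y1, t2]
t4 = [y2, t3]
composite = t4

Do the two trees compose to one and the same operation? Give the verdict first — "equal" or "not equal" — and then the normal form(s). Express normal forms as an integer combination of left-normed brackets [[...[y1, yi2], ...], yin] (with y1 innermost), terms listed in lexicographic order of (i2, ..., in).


not equal; first: [[[[y1, y5], y2], y3], y4] - [[[[y1, y5], y2], y4], y3]; second: [[[[y1, y3], y4], y5], y2] - [[[[y1, y3], y5], y4], y2] - [[[[y1, y4], y5], y3], y2] + [[[[y1, y5], y4], y3], y2]

Normal form of the first expression: [[[[y1, y5], y2], y3], y4] - [[[[y1, y5], y2], y4], y3]
Normal form of the second expression: [[[[y1, y3], y4], y5], y2] - [[[[y1, y3], y5], y4], y2] - [[[[y1, y4], y5], y3], y2] + [[[[y1, y5], y4], y3], y2]
The forms do not match — not equal.


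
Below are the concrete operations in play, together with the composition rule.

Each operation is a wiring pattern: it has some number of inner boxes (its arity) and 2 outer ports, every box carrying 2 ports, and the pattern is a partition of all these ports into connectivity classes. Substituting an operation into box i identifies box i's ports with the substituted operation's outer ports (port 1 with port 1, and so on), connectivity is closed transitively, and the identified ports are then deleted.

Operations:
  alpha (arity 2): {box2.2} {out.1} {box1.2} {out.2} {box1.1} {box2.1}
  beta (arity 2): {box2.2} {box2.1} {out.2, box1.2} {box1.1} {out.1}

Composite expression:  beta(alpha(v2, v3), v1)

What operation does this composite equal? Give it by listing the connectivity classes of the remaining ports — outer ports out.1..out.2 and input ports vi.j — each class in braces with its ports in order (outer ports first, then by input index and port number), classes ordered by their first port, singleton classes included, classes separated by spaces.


After gluing at beta, chains via deleted ports link the v-ports.
after alpha, the pattern on (v2, v3) reads {out.1} {out.2} {v2.1} {v2.2} {v3.1} {v3.2} (out.j = its outer ports)
after beta, the pattern on (v2, v3, v1) reads {out.1} {out.2} {v1.1} {v1.2} {v2.1} {v2.2} {v3.1} {v3.2} (out.j = its outer ports)

{out.1} {out.2} {v1.1} {v1.2} {v2.1} {v2.2} {v3.1} {v3.2}


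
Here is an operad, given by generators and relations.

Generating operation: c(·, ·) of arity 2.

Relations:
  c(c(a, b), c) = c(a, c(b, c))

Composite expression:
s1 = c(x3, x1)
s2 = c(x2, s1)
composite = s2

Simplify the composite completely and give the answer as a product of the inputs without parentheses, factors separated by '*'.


x2 * x3 * x1

Under associativity of c, the answer is the x's in reading order.
c(x3, x1) spells out as x3 * x1
c(x2, c(x3, x1)) spells out as x2 * x3 * x1


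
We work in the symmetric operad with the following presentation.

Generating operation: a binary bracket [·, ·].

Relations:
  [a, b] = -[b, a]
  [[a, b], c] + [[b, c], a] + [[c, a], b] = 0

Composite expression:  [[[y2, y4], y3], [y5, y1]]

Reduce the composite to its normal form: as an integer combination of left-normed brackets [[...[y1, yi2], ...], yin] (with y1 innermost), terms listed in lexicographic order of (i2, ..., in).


[[[[y1, y5], y2], y4], y3] - [[[[y1, y5], y3], y2], y4] + [[[[y1, y5], y3], y4], y2] - [[[[y1, y5], y4], y2], y3]


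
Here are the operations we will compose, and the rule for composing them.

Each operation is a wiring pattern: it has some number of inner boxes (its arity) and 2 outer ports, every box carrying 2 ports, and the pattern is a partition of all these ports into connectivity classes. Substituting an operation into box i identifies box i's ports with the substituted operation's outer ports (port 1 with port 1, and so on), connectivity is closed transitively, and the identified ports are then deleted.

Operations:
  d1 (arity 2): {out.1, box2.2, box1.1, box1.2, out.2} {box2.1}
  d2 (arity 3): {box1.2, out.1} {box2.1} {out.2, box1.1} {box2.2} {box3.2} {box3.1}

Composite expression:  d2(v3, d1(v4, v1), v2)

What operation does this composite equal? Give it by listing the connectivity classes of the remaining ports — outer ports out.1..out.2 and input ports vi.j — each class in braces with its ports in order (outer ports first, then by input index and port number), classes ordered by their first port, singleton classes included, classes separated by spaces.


{out.1, v3.2} {out.2, v3.1} {v1.1} {v1.2, v4.1, v4.2} {v2.1} {v2.2}


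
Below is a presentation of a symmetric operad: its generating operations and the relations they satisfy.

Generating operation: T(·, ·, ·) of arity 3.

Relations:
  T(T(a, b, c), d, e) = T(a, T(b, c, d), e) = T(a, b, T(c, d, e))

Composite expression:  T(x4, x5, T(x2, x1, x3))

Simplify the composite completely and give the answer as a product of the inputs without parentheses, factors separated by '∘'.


x4 ∘ x5 ∘ x2 ∘ x1 ∘ x3


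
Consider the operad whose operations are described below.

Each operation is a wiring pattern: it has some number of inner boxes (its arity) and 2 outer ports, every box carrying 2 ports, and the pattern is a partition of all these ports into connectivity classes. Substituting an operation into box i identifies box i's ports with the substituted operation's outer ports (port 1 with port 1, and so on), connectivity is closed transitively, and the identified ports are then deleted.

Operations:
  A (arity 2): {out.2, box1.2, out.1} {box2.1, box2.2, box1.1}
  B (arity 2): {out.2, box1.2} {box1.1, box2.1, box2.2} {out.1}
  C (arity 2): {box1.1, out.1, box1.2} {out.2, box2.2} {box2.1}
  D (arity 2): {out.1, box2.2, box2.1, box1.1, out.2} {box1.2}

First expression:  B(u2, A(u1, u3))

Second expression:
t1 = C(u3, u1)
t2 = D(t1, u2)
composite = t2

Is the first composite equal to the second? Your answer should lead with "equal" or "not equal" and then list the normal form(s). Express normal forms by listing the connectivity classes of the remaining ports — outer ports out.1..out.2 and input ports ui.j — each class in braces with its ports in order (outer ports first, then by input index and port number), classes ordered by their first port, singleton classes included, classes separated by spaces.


not equal: they reduce to {out.1} {out.2, u2.2} {u1.1, u3.1, u3.2} {u1.2, u2.1} and {out.1, out.2, u2.1, u2.2, u3.1, u3.2} {u1.1} {u1.2}


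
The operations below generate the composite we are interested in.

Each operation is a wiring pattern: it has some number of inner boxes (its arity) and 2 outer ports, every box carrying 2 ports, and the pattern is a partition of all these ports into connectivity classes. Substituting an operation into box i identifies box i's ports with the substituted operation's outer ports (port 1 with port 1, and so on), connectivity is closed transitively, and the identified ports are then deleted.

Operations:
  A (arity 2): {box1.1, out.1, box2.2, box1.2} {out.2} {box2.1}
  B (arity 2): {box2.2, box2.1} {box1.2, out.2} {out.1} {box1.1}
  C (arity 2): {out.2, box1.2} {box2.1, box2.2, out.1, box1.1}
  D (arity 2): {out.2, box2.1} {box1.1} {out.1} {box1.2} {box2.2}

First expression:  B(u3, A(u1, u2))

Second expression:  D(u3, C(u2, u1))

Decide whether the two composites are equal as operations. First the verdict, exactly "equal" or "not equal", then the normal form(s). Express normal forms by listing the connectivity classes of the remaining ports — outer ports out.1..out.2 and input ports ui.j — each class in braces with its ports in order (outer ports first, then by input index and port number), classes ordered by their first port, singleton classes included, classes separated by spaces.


not equal — first {out.1} {out.2, u3.2} {u1.1, u1.2, u2.2} {u2.1} {u3.1}, second {out.1} {out.2, u1.1, u1.2, u2.1} {u2.2} {u3.1} {u3.2}


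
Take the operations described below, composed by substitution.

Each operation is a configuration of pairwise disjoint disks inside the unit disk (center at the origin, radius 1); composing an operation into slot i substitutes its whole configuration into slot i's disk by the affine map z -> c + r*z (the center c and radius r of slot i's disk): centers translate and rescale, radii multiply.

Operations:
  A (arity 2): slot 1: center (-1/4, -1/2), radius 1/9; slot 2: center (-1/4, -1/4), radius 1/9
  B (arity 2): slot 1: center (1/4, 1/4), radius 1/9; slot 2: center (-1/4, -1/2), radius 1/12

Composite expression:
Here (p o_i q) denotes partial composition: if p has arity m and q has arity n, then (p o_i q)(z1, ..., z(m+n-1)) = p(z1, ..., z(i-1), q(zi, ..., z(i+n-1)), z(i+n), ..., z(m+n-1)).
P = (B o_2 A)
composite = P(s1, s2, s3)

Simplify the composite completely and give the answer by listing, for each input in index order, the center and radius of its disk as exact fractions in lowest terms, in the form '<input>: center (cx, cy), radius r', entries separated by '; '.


s1: center (1/4, 1/4), radius 1/9; s2: center (-13/48, -13/24), radius 1/108; s3: center (-13/48, -25/48), radius 1/108

Each s-disk chains the slot maps above it in B; radii multiply.
input s1: composing its 1 substitution step yields center (1/4, 1/4), radius 1/9
input s2: composing its 2 substitution steps yields center (-13/48, -13/24), radius 1/108
input s3: composing its 2 substitution steps yields center (-13/48, -25/48), radius 1/108


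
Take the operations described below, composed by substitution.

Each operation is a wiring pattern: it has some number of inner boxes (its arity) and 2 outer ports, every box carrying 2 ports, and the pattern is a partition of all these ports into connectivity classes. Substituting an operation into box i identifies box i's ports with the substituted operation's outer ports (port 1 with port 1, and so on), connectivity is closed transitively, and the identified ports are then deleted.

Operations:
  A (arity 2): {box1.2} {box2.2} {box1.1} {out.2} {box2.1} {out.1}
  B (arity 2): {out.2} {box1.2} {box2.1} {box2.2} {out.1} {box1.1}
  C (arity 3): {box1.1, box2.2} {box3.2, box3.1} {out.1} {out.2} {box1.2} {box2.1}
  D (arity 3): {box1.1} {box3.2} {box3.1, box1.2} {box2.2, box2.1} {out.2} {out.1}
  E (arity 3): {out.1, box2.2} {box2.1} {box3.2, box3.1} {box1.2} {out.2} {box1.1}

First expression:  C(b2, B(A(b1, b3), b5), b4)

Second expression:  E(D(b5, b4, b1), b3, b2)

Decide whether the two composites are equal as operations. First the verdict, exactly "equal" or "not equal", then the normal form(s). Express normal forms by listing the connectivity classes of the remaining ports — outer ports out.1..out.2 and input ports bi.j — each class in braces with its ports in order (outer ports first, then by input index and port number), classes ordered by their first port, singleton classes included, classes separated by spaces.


not equal — first {out.1} {out.2} {b1.1} {b1.2} {b2.1} {b2.2} {b3.1} {b3.2} {b4.1, b4.2} {b5.1} {b5.2}, second {out.1, b3.2} {out.2} {b1.1, b5.2} {b1.2} {b2.1, b2.2} {b3.1} {b4.1, b4.2} {b5.1}

In normal form, the first expression is {out.1} {out.2} {b1.1} {b1.2} {b2.1} {b2.2} {b3.1} {b3.2} {b4.1, b4.2} {b5.1} {b5.2}
In normal form, the second expression is {out.1, b3.2} {out.2} {b1.1, b5.2} {b1.2} {b2.1, b2.2} {b3.1} {b4.1, b4.2} {b5.1}
The forms do not match — not equal.


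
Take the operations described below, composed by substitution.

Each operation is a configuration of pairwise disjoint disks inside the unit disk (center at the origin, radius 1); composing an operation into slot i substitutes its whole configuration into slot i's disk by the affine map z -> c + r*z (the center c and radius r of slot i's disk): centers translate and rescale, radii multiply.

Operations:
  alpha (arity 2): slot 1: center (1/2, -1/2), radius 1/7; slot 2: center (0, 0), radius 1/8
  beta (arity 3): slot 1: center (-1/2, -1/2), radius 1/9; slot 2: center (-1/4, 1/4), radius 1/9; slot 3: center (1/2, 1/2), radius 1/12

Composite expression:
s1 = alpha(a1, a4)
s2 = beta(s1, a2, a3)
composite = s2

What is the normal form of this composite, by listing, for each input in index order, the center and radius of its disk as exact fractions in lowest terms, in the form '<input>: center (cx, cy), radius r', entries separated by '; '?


a1: center (-4/9, -5/9), radius 1/63; a2: center (-1/4, 1/4), radius 1/9; a3: center (1/2, 1/2), radius 1/12; a4: center (-1/2, -1/2), radius 1/72

Below beta, radii multiply path by path; the a-disk centers shift.
for a1, the 2-step affine chain lands on center (-4/9, -5/9), radius 1/63
for a4, the 2-step affine chain lands on center (-1/2, -1/2), radius 1/72
for a2, the 1-step affine chain lands on center (-1/4, 1/4), radius 1/9
for a3, the 1-step affine chain lands on center (1/2, 1/2), radius 1/12


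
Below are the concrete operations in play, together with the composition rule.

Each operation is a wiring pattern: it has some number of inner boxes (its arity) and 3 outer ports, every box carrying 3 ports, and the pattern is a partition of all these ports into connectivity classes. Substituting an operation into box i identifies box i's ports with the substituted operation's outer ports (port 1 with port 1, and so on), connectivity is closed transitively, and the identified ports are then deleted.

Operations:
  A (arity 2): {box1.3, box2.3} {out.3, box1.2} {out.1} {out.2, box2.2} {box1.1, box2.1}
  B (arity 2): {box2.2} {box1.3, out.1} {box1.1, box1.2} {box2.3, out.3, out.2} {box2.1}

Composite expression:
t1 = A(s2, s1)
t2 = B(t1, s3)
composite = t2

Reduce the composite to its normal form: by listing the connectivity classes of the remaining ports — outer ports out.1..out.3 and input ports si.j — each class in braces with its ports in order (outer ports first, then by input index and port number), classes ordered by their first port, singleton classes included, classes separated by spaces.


{out.1, s2.2} {out.2, out.3, s3.3} {s1.1, s2.1} {s1.2} {s1.3, s2.3} {s3.1} {s3.2}

Treat the ports identified at B as solder joints: merge, then drop.
the subtree at A composes to {out.1} {out.2, s1.2} {out.3, s2.2} {s1.1, s2.1} {s1.3, s2.3} on (s2, s1); out.j = own outer ports
the subtree at B composes to {out.1, s2.2} {out.2, out.3, s3.3} {s1.1, s2.1} {s1.2} {s1.3, s2.3} {s3.1} {s3.2} on (s2, s1, s3); out.j = own outer ports


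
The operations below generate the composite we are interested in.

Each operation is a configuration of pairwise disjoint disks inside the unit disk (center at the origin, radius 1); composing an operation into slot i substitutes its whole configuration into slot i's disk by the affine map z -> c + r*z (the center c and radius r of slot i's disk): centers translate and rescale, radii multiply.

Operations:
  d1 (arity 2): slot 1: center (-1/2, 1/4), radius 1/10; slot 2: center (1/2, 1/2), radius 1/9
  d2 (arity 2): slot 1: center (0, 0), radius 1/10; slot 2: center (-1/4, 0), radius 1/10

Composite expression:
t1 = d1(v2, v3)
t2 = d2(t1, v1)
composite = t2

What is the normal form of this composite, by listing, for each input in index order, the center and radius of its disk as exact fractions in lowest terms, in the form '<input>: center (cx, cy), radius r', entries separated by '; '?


v1: center (-1/4, 0), radius 1/10; v2: center (-1/20, 1/40), radius 1/100; v3: center (1/20, 1/20), radius 1/90

Nesting under d2 composes maps z -> c + r*z down each v-path.
for v2, the 2-step affine chain lands on center (-1/20, 1/40), radius 1/100
for v3, the 2-step affine chain lands on center (1/20, 1/20), radius 1/90
for v1, the 1-step affine chain lands on center (-1/4, 0), radius 1/10


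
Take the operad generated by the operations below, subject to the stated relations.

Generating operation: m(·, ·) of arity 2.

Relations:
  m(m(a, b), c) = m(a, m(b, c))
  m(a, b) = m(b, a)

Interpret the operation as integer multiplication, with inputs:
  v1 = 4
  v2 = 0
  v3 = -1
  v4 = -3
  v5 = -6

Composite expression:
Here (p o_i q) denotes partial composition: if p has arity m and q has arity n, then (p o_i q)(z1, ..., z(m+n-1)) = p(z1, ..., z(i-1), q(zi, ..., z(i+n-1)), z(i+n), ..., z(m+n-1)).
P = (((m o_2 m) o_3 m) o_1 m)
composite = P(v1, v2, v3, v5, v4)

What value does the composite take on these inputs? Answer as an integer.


0

m(v1, v2) = 0
m(v5, v4) = 18
m(v3, m(v5, v4)) = -18
m(m(v1, v2), m(v3, m(v5, v4))) = 0


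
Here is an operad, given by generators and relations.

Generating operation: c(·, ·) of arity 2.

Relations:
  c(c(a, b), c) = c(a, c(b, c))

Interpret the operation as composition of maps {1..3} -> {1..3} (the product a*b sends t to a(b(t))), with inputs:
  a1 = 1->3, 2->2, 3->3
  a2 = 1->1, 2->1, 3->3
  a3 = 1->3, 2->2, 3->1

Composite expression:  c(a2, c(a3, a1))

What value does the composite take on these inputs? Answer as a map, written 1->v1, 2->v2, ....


1->1, 2->1, 3->1

c(a3, a1) = 1->1, 2->2, 3->1
c(a2, c(a3, a1)) = 1->1, 2->1, 3->1


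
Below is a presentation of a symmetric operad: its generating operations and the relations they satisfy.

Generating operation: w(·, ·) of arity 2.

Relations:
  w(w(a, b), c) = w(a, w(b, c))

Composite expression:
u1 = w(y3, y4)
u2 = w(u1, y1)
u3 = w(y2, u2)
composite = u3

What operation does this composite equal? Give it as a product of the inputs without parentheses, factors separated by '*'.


y2 * y3 * y4 * y1

Key point: w is associative — brackets drop, the y-order remains.
w(y3, y4) reduces to y3 * y4
w(w(y3, y4), y1) reduces to y3 * y4 * y1
w(y2, w(w(y3, y4), y1)) reduces to y2 * y3 * y4 * y1


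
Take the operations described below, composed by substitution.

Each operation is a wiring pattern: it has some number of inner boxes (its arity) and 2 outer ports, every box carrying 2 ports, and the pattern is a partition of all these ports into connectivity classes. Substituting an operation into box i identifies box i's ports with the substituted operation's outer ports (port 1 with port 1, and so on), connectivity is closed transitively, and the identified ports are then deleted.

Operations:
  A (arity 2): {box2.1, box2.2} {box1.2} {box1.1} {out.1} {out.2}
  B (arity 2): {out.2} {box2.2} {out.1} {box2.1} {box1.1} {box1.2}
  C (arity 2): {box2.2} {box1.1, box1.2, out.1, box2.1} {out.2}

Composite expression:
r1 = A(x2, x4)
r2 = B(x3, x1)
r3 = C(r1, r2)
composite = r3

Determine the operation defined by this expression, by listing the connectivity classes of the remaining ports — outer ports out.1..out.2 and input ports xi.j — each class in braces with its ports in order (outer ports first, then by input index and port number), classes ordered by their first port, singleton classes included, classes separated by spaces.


{out.1} {out.2} {x1.1} {x1.2} {x2.1} {x2.2} {x3.1} {x3.2} {x4.1, x4.2}


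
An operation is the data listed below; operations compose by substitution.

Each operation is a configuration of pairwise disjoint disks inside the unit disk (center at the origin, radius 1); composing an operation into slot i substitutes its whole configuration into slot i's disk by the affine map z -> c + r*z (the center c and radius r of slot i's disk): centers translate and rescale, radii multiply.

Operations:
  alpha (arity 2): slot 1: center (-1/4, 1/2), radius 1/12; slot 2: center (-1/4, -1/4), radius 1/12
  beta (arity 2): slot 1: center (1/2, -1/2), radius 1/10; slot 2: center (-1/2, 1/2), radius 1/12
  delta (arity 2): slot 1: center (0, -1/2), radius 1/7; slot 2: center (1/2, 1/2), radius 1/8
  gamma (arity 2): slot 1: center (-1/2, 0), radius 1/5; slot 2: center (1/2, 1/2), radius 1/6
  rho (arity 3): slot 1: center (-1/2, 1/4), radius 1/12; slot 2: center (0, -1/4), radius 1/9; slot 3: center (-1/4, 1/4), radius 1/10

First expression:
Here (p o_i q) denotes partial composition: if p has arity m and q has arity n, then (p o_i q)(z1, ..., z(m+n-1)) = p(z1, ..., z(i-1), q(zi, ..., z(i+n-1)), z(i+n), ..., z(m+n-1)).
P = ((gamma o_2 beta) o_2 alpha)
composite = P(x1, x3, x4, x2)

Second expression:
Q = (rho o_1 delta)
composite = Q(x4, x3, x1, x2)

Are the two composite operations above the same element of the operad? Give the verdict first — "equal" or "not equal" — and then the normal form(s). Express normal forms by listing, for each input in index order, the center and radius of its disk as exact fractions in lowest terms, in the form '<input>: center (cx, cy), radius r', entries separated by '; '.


not equal: they reduce to x1: center (-1/2, 0), radius 1/5; x2: center (5/12, 7/12), radius 1/72; x3: center (139/240, 17/40), radius 1/720; x4: center (139/240, 33/80), radius 1/720 and x1: center (0, -1/4), radius 1/9; x2: center (-1/4, 1/4), radius 1/10; x3: center (-11/24, 7/24), radius 1/96; x4: center (-1/2, 5/24), radius 1/84

Reducing the first expression gives x1: center (-1/2, 0), radius 1/5; x2: center (5/12, 7/12), radius 1/72; x3: center (139/240, 17/40), radius 1/720; x4: center (139/240, 33/80), radius 1/720
Reducing the second expression gives x1: center (0, -1/4), radius 1/9; x2: center (-1/4, 1/4), radius 1/10; x3: center (-11/24, 7/24), radius 1/96; x4: center (-1/2, 5/24), radius 1/84
Different reductions; not equal.


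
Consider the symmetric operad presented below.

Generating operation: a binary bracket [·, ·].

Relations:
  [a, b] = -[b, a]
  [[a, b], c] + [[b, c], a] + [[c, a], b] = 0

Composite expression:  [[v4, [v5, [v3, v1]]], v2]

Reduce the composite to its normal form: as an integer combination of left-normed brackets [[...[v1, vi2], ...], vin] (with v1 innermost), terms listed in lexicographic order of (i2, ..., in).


-[[[[v1, v3], v5], v4], v2]

Left-normed coefficients sit on the v1-initial expansion words.
Composite bracket: [[v4, [v5, [v3, v1]]], v2]
Full expansion: 16 signed words from ab - ba (2^4 = 16).
The v1-initial words carry the normal form:
  sign of v1v3v5v4v2 is -1, so it contributes -[[[[v1, v3], v5], v4], v2]


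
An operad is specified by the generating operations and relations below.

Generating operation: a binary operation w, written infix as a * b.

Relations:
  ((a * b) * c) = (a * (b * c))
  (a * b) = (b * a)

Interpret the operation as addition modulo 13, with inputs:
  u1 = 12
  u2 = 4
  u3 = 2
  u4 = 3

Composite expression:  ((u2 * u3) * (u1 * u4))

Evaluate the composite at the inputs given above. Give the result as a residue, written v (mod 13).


8 (mod 13)

(u2 * u3) = 6
(u1 * u4) = 2
((u2 * u3) * (u1 * u4)) = 8


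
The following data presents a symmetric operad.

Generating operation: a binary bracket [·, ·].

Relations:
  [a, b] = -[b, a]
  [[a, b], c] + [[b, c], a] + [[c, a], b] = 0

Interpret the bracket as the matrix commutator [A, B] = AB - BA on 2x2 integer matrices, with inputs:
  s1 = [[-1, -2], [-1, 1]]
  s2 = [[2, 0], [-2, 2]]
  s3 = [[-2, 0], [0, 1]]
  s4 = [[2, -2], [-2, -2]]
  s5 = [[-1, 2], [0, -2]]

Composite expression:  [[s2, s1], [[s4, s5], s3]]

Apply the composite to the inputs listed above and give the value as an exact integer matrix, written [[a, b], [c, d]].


[[-120, -240], [48, 120]]

[s2, s1] = [[-4, 0], [4, 4]]
[s4, s5] = [[4, 10], [-2, -4]]
[[s4, s5], s3] = [[0, 30], [6, 0]]
[[s2, s1], [[s4, s5], s3]] = [[-120, -240], [48, 120]]


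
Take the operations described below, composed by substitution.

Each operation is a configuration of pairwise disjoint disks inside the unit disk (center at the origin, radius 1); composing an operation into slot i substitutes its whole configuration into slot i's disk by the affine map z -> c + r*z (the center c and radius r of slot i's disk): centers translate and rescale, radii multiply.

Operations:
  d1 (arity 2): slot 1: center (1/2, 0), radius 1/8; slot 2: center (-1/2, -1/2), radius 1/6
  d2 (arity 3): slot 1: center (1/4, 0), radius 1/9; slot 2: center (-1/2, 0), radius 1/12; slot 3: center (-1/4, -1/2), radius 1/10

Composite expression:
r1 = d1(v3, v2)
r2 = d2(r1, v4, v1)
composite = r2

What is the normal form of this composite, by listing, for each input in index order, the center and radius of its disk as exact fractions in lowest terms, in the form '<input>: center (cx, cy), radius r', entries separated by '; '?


v1: center (-1/4, -1/2), radius 1/10; v2: center (7/36, -1/18), radius 1/54; v3: center (11/36, 0), radius 1/72; v4: center (-1/2, 0), radius 1/12

Only the slot chain above each v matters under d2; compose those maps.
input v3: applying the 2 nested substitutions gives center (11/36, 0), radius 1/72
input v2: applying the 2 nested substitutions gives center (7/36, -1/18), radius 1/54
input v4: applying the 1 nested substitution gives center (-1/2, 0), radius 1/12
input v1: applying the 1 nested substitution gives center (-1/4, -1/2), radius 1/10


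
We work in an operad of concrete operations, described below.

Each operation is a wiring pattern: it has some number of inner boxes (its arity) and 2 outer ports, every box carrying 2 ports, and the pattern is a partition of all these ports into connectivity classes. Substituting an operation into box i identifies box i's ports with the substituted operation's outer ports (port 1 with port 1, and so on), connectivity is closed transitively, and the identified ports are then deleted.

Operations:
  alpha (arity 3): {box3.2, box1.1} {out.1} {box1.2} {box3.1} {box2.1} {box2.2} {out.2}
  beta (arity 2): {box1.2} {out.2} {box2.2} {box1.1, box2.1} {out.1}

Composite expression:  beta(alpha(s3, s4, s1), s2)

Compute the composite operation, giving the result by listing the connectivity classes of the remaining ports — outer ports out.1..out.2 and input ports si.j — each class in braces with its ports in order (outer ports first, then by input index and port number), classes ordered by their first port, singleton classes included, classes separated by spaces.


{out.1} {out.2} {s1.1} {s1.2, s3.1} {s2.1} {s2.2} {s3.2} {s4.1} {s4.2}

Treat the ports identified at beta as solder joints: merge, then drop.
after alpha, the pattern on (s3, s4, s1) reads {out.1} {out.2} {s1.1} {s1.2, s3.1} {s3.2} {s4.1} {s4.2} (out.j = its outer ports)
after beta, the pattern on (s3, s4, s1, s2) reads {out.1} {out.2} {s1.1} {s1.2, s3.1} {s2.1} {s2.2} {s3.2} {s4.1} {s4.2} (out.j = its outer ports)


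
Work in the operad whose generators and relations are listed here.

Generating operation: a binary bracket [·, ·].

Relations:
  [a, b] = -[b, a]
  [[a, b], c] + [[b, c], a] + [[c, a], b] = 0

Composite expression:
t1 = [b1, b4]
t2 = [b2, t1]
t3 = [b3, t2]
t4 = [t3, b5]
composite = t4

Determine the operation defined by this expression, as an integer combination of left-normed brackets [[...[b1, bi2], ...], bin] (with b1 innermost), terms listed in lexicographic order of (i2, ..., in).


[[[[b1, b4], b2], b3], b5]

Skip Jacobi rewriting: expand, keep b1-initial words, read off terms.
Composite bracket: [[b3, [b2, [b1, b4]]], b5]
Under [a, b] = ab - ba we get 16 signed associative words (2^4 = 16).
Coefficients come from the b1-initial words:
  sign of b1b4b2b3b5 is +1, so it contributes +[[[[b1, b4], b2], b3], b5]


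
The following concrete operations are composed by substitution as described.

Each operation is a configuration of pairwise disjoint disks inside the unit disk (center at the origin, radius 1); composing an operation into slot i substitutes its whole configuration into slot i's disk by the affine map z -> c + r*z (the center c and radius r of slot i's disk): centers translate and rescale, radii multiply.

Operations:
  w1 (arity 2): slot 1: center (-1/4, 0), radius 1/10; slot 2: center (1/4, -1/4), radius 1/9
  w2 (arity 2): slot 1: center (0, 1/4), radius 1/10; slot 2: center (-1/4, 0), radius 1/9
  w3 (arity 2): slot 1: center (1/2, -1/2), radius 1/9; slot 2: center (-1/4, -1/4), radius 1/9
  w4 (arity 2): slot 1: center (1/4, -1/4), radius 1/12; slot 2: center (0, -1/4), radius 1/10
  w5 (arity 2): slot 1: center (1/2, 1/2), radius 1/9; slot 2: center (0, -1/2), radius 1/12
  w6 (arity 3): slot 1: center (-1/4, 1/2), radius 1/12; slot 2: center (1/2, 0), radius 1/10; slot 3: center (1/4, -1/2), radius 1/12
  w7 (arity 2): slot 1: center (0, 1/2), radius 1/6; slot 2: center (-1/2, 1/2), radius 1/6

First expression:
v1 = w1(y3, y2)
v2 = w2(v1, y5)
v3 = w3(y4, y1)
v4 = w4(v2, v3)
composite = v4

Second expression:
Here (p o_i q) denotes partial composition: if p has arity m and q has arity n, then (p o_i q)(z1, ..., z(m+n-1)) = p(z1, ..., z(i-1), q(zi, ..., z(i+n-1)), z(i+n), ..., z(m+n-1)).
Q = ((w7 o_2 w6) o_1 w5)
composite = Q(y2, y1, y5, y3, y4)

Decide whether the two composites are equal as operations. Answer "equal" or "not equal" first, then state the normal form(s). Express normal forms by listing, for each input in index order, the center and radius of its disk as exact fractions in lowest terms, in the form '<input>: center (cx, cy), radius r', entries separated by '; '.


not equal — first y1: center (-1/40, -11/40), radius 1/90; y2: center (121/480, -37/160), radius 1/1080; y3: center (119/480, -11/48), radius 1/1200; y4: center (1/20, -3/10), radius 1/90; y5: center (11/48, -1/4), radius 1/108, second y1: center (0, 5/12), radius 1/72; y2: center (1/12, 7/12), radius 1/54; y3: center (-5/12, 1/2), radius 1/60; y4: center (-11/24, 5/12), radius 1/72; y5: center (-13/24, 7/12), radius 1/72

The first composite normalizes to y1: center (-1/40, -11/40), radius 1/90; y2: center (121/480, -37/160), radius 1/1080; y3: center (119/480, -11/48), radius 1/1200; y4: center (1/20, -3/10), radius 1/90; y5: center (11/48, -1/4), radius 1/108
The second composite normalizes to y1: center (0, 5/12), radius 1/72; y2: center (1/12, 7/12), radius 1/54; y3: center (-5/12, 1/2), radius 1/60; y4: center (-11/24, 5/12), radius 1/72; y5: center (-13/24, 7/12), radius 1/72
They disagree, so not equal.


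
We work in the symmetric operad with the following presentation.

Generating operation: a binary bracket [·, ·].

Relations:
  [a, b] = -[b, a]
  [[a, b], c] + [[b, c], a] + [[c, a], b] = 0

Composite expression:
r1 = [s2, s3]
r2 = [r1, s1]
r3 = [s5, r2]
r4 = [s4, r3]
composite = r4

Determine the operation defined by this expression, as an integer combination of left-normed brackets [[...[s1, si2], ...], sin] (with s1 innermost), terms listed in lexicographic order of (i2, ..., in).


-[[[[s1, s2], s3], s5], s4] + [[[[s1, s3], s2], s5], s4]

A multilinear Lie element is pinned by s1-initial words (s1 innermost).
Composite bracket: [s4, [s5, [[s2, s3], s1]]]
Each bracket splits as ab - ba, giving 16 signed words (2^4 = 16).
Keep just the words that open with s1:
  s1s2s3s5s4 (sign -1) contributes -[[[[s1, s2], s3], s5], s4]
  s1s3s2s5s4 (sign +1) contributes +[[[[s1, s3], s2], s5], s4]


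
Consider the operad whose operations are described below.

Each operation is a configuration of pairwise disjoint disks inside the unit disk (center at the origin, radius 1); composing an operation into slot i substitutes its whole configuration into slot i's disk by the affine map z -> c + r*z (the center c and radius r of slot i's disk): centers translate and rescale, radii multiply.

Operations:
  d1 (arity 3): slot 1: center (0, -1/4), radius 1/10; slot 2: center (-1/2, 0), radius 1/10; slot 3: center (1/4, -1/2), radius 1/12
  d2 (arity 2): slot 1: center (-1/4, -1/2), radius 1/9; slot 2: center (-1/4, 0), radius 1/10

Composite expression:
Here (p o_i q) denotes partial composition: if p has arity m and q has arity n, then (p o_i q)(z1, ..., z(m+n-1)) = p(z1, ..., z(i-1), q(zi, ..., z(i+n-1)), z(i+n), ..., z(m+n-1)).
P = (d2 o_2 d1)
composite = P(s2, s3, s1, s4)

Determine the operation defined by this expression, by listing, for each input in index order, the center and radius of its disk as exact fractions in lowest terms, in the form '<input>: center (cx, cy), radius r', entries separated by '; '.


Each s-disk chains the slot maps above it in d2; radii multiply.
input s2: composing its 1 substitution step yields center (-1/4, -1/2), radius 1/9
input s3: composing its 2 substitution steps yields center (-1/4, -1/40), radius 1/100
input s1: composing its 2 substitution steps yields center (-3/10, 0), radius 1/100
input s4: composing its 2 substitution steps yields center (-9/40, -1/20), radius 1/120

s1: center (-3/10, 0), radius 1/100; s2: center (-1/4, -1/2), radius 1/9; s3: center (-1/4, -1/40), radius 1/100; s4: center (-9/40, -1/20), radius 1/120


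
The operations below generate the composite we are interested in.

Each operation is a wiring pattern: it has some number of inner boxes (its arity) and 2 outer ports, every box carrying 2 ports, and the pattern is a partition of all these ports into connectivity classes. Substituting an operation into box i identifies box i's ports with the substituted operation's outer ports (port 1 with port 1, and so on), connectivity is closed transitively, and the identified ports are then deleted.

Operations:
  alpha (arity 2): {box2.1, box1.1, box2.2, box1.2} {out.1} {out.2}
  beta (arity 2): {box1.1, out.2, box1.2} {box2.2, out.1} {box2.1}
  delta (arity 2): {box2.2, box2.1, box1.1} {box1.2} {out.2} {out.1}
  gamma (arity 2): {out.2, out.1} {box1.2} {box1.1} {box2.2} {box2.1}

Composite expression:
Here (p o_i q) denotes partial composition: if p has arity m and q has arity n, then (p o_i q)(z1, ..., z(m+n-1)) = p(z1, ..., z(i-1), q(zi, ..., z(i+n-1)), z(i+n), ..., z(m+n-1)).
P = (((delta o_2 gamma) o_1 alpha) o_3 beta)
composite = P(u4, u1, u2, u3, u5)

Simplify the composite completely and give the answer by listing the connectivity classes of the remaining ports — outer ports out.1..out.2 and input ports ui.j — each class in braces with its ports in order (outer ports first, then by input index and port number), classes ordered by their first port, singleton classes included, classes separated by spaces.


Reachability decides: close wires over delta-identified ports.
composing alpha on (u4, u1), with out.j its own outer ports: {out.1} {out.2} {u1.1, u1.2, u4.1, u4.2}
composing beta on (u2, u3), with out.j its own outer ports: {out.1, u3.2} {out.2, u2.1, u2.2} {u3.1}
composing gamma on (u2, u3, u5), with out.j its own outer ports: {out.1, out.2} {u2.1, u2.2} {u3.1} {u3.2} {u5.1} {u5.2}
composing delta on (u4, u1, u2, u3, u5), with out.j its own outer ports: {out.1} {out.2} {u1.1, u1.2, u4.1, u4.2} {u2.1, u2.2} {u3.1} {u3.2} {u5.1} {u5.2}

{out.1} {out.2} {u1.1, u1.2, u4.1, u4.2} {u2.1, u2.2} {u3.1} {u3.2} {u5.1} {u5.2}
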